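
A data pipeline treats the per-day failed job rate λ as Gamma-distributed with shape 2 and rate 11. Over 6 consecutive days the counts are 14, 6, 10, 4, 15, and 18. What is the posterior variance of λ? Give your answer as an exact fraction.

Total count: 14 + 6 + 10 + 4 + 15 + 18 = 67.
Total exposure: 6 days.
Gamma(α, β) with Poisson data over total exposure Σt gives posterior Gamma(α+Σx, β+Σt) = Gamma(69, 17).
Posterior variance = α'/β'² = 69/289.

69/289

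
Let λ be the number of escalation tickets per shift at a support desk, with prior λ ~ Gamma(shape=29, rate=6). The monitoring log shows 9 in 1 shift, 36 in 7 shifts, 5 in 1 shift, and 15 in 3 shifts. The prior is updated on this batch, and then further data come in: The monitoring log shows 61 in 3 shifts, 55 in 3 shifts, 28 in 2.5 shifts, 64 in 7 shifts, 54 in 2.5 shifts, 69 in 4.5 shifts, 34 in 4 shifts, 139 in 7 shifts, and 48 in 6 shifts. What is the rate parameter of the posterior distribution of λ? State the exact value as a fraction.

Total count: 9 + 36 + 5 + 15 = 65.
Total exposure: 1 + 7 + 1 + 3 = 12 shifts.
After the first batch: Gamma(29 + 65, 6 + 12) = Gamma(94, 18).
Total count: 61 + 55 + 28 + 64 + 54 + 69 + 34 + 139 + 48 = 552.
Total exposure: 3 + 3 + 2.5 + 7 + 2.5 + 4.5 + 4 + 7 + 6 = 39.5 shifts.
After the second batch: Gamma(94 + 552, 18 + 39.5) = Gamma(646, 115/2).

115/2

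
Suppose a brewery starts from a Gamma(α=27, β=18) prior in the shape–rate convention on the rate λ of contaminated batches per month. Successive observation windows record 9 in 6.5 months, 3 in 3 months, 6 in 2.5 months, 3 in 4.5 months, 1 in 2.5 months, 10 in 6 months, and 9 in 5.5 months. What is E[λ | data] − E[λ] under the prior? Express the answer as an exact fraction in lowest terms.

Total count: 9 + 3 + 6 + 3 + 1 + 10 + 9 = 41.
Total exposure: 6.5 + 3 + 2.5 + 4.5 + 2.5 + 6 + 5.5 = 30.5 months.
Posterior: α' = 27 + 41 = 68, β' = 18 + 30.5 = 97/2.
Posterior mean = 68/(97/2) = 136/97; prior mean = 27/18 = 3/2. Difference = 136/97 − 3/2 = -19/194.

-19/194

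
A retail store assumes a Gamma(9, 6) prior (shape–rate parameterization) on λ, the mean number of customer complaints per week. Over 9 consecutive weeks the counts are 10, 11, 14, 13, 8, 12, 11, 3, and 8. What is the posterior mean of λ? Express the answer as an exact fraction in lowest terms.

33/5

Total count: 10 + 11 + 14 + 13 + 8 + 12 + 11 + 3 + 8 = 90.
Total exposure: 9 weeks.
Gamma(α, β) with Poisson data over total exposure Σt gives posterior Gamma(α+Σx, β+Σt) = Gamma(99, 15).
Posterior mean = α'/β' = 99/15 = 33/5.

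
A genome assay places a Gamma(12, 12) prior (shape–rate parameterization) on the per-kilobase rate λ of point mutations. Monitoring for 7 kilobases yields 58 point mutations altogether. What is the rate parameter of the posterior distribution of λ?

Total count 58 over total exposure 7 kilobases.
By Gamma–Poisson conjugacy, the posterior is Gamma(α + Σx, β + Σt) = Gamma(12 + 58, 12 + 7) = Gamma(70, 19).

19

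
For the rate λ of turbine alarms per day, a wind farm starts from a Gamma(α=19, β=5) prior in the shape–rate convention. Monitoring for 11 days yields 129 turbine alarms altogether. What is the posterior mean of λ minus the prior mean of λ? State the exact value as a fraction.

Total count 129 over total exposure 11 days.
The Gamma prior is conjugate for the Poisson rate, so λ | data ~ Gamma(19+129, 5+11) = Gamma(148, 16).
Posterior mean = 148/16 = 37/4; prior mean = 19/5 = 19/5. Difference = 37/4 − 19/5 = 109/20.

109/20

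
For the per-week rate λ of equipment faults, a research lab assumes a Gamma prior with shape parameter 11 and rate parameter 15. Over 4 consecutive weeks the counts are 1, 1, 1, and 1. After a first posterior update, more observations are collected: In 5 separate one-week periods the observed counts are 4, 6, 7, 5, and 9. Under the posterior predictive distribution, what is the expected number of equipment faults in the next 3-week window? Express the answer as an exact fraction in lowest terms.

23/4

Total count: 1 + 1 + 1 + 1 = 4.
Total exposure: 4 weeks.
After the first batch: Gamma(11 + 4, 15 + 4) = Gamma(15, 19).
Total count: 4 + 6 + 7 + 5 + 9 = 31.
Total exposure: 5 weeks.
After the second batch: Gamma(15 + 31, 19 + 5) = Gamma(46, 24).
Predictive mean over a 3-week window = T·E[λ|data] = 3·46/24 = 23/4.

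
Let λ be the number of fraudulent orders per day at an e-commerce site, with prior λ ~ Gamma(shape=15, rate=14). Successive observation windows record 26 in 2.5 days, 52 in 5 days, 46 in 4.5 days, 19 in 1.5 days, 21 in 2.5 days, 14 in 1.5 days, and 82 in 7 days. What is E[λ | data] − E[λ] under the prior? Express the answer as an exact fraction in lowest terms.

Total count: 26 + 52 + 46 + 19 + 21 + 14 + 82 = 260.
Total exposure: 2.5 + 5 + 4.5 + 1.5 + 2.5 + 1.5 + 7 = 24.5 days.
Conjugate update: add total count to the shape and total exposure to the rate, giving Gamma(275, 77/2).
Posterior mean = 275/(77/2) = 50/7; prior mean = 15/14 = 15/14. Difference = 50/7 − 15/14 = 85/14.

85/14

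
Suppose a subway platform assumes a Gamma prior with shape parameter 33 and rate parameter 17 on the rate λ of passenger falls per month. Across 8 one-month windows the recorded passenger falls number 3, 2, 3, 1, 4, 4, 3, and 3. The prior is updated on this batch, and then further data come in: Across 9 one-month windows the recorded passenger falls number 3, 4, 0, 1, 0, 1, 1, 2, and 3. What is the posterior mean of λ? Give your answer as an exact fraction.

Total count: 3 + 2 + 3 + 1 + 4 + 4 + 3 + 3 = 23.
Total exposure: 8 months.
After the first batch: Gamma(33 + 23, 17 + 8) = Gamma(56, 25).
Total count: 3 + 4 + 0 + 1 + 0 + 1 + 1 + 2 + 3 = 15.
Total exposure: 9 months.
After the second batch: Gamma(56 + 15, 25 + 9) = Gamma(71, 34).
Posterior mean = α'/β' = 71/34.

71/34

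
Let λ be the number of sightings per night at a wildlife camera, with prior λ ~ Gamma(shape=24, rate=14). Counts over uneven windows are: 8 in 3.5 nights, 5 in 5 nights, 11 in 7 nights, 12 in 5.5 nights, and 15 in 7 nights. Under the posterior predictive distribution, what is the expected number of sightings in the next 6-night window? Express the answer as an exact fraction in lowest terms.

Total count: 8 + 5 + 11 + 12 + 15 = 51.
Total exposure: 3.5 + 5 + 7 + 5.5 + 7 = 28 nights.
The Gamma prior is conjugate for the Poisson rate, so λ | data ~ Gamma(24+51, 14+28) = Gamma(75, 42).
Predictive mean over a 6-night window = T·E[λ|data] = 6·75/42 = 75/7.

75/7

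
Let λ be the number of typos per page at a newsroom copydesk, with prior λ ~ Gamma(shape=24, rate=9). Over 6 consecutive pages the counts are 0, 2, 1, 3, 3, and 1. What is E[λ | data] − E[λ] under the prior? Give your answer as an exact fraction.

-2/5

Total count: 0 + 2 + 1 + 3 + 3 + 1 = 10.
Total exposure: 6 pages.
The Gamma prior is conjugate for the Poisson rate, so λ | data ~ Gamma(24+10, 9+6) = Gamma(34, 15).
Posterior mean = 34/15 = 34/15; prior mean = 24/9 = 8/3. Difference = 34/15 − 8/3 = -2/5.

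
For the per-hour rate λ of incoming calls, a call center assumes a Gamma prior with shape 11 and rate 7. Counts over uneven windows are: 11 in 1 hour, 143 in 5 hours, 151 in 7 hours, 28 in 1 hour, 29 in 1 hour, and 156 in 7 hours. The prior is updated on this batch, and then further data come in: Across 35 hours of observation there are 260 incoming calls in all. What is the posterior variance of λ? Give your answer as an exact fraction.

789/4096

Total count: 11 + 143 + 151 + 28 + 29 + 156 = 518.
Total exposure: 1 + 5 + 7 + 1 + 1 + 7 = 22 hours.
After the first batch: Gamma(11 + 518, 7 + 22) = Gamma(529, 29).
Total count 260 over total exposure 35 hours.
After the second batch: Gamma(529 + 260, 29 + 35) = Gamma(789, 64).
Posterior variance = α'/β'² = 789/4096.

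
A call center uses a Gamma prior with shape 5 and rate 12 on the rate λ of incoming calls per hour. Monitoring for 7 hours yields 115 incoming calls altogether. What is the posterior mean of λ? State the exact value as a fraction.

Total count 115 over total exposure 7 hours.
Posterior: α' = 5 + 115 = 120, β' = 12 + 7 = 19.
Posterior mean = α'/β' = 120/19.

120/19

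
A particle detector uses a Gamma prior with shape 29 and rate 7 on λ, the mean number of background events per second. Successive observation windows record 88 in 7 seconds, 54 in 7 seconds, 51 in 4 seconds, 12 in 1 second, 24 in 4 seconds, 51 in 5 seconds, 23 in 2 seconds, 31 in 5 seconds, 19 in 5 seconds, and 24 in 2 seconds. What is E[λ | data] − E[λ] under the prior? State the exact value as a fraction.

Total count: 88 + 54 + 51 + 12 + 24 + 51 + 23 + 31 + 19 + 24 = 377.
Total exposure: 7 + 7 + 4 + 1 + 4 + 5 + 2 + 5 + 5 + 2 = 42 seconds.
Gamma(α, β) with Poisson data over total exposure Σt gives posterior Gamma(α+Σx, β+Σt) = Gamma(406, 49).
Posterior mean = 406/49 = 58/7; prior mean = 29/7 = 29/7. Difference = 58/7 − 29/7 = 29/7.

29/7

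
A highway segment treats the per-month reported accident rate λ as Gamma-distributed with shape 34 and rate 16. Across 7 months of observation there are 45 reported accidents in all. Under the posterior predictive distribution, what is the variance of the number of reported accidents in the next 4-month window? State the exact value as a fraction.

8532/529

Total count 45 over total exposure 7 months.
By Gamma–Poisson conjugacy, the posterior is Gamma(α + Σx, β + Σt) = Gamma(34 + 45, 16 + 7) = Gamma(79, 23).
The posterior predictive for a window of length T is Negative Binomial with variance T·α'·(β'+T)/β'² = 4·79·27/529 = 8532/529.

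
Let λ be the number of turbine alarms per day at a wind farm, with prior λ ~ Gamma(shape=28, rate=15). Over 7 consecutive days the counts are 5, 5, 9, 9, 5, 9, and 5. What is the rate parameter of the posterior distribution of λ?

22

Total count: 5 + 5 + 9 + 9 + 5 + 9 + 5 = 47.
Total exposure: 7 days.
By Gamma–Poisson conjugacy, the posterior is Gamma(α + Σx, β + Σt) = Gamma(28 + 47, 15 + 7) = Gamma(75, 22).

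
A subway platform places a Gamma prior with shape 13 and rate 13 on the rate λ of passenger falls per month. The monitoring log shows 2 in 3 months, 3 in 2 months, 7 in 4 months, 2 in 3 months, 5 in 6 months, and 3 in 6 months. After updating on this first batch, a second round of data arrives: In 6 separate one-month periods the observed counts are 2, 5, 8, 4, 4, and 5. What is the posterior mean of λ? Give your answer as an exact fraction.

Total count: 2 + 3 + 7 + 2 + 5 + 3 = 22.
Total exposure: 3 + 2 + 4 + 3 + 6 + 6 = 24 months.
After the first batch: Gamma(13 + 22, 13 + 24) = Gamma(35, 37).
Total count: 2 + 5 + 8 + 4 + 4 + 5 = 28.
Total exposure: 6 months.
After the second batch: Gamma(35 + 28, 37 + 6) = Gamma(63, 43).
Posterior mean = α'/β' = 63/43.

63/43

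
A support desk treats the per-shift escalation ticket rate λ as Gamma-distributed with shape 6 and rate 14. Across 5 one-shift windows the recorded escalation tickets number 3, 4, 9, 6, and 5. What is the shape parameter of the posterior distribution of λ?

33

Total count: 3 + 4 + 9 + 6 + 5 = 27.
Total exposure: 5 shifts.
Gamma(α, β) with Poisson data over total exposure Σt gives posterior Gamma(α+Σx, β+Σt) = Gamma(33, 19).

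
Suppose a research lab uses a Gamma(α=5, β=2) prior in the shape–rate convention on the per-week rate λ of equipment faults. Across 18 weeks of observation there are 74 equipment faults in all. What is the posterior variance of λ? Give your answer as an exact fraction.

79/400

Total count 74 over total exposure 18 weeks.
The Gamma prior is conjugate for the Poisson rate, so λ | data ~ Gamma(5+74, 2+18) = Gamma(79, 20).
Posterior variance = α'/β'² = 79/400.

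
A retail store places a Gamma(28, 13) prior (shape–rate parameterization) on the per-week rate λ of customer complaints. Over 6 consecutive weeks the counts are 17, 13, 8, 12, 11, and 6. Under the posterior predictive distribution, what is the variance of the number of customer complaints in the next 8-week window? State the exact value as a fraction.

Total count: 17 + 13 + 8 + 12 + 11 + 6 = 67.
Total exposure: 6 weeks.
By Gamma–Poisson conjugacy, the posterior is Gamma(α + Σx, β + Σt) = Gamma(28 + 67, 13 + 6) = Gamma(95, 19).
The posterior predictive for a window of length T is Negative Binomial with variance T·α'·(β'+T)/β'² = 8·95·27/361 = 1080/19.

1080/19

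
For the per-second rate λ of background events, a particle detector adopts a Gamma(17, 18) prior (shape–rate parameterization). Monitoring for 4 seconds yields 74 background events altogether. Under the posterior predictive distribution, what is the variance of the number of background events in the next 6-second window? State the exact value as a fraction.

3822/121

Total count 74 over total exposure 4 seconds.
The Gamma prior is conjugate for the Poisson rate, so λ | data ~ Gamma(17+74, 18+4) = Gamma(91, 22).
The posterior predictive for a window of length T is Negative Binomial with variance T·α'·(β'+T)/β'² = 6·91·28/484 = 3822/121.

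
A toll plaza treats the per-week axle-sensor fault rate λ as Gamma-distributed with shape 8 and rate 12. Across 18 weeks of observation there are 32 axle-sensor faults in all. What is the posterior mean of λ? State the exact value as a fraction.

4/3

Total count 32 over total exposure 18 weeks.
The Gamma prior is conjugate for the Poisson rate, so λ | data ~ Gamma(8+32, 12+18) = Gamma(40, 30).
Posterior mean = α'/β' = 40/30 = 4/3.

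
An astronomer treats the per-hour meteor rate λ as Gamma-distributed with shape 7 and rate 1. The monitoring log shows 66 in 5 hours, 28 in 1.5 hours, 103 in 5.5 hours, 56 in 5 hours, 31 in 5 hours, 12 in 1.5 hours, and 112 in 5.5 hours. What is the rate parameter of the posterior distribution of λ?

Total count: 66 + 28 + 103 + 56 + 31 + 12 + 112 = 408.
Total exposure: 5 + 1.5 + 5.5 + 5 + 5 + 1.5 + 5.5 = 29 hours.
By Gamma–Poisson conjugacy, the posterior is Gamma(α + Σx, β + Σt) = Gamma(7 + 408, 1 + 29) = Gamma(415, 30).

30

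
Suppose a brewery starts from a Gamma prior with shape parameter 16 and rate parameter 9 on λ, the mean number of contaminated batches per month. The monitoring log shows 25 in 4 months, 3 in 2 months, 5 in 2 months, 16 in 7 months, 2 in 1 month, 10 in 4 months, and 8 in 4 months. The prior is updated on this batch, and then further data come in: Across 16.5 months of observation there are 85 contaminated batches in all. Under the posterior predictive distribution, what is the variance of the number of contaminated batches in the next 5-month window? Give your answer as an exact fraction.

185300/9801

Total count: 25 + 3 + 5 + 16 + 2 + 10 + 8 = 69.
Total exposure: 4 + 2 + 2 + 7 + 1 + 4 + 4 = 24 months.
After the first batch: Gamma(16 + 69, 9 + 24) = Gamma(85, 33).
Total count 85 over total exposure 16.5 months.
After the second batch: Gamma(85 + 85, 33 + 16.5) = Gamma(170, 99/2).
The posterior predictive for a window of length T is Negative Binomial with variance T·α'·(β'+T)/β'² = 5·170·(109/2)/(9801/4) = 185300/9801.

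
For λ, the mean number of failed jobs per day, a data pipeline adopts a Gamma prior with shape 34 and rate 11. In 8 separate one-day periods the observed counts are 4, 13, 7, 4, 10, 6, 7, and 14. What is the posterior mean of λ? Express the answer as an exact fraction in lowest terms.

Total count: 4 + 13 + 7 + 4 + 10 + 6 + 7 + 14 = 65.
Total exposure: 8 days.
Conjugate update: add total count to the shape and total exposure to the rate, giving Gamma(99, 19).
Posterior mean = α'/β' = 99/19.

99/19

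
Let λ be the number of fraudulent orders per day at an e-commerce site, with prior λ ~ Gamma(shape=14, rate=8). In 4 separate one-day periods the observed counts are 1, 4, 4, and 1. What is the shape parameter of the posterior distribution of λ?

Total count: 1 + 4 + 4 + 1 = 10.
Total exposure: 4 days.
Posterior: α' = 14 + 10 = 24, β' = 8 + 4 = 12.

24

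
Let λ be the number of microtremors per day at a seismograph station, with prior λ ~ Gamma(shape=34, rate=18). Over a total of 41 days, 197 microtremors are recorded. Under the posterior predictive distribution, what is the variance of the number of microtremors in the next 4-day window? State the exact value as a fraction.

Total count 197 over total exposure 41 days.
Posterior: α' = 34 + 197 = 231, β' = 18 + 41 = 59.
The posterior predictive for a window of length T is Negative Binomial with variance T·α'·(β'+T)/β'² = 4·231·63/3481 = 58212/3481.

58212/3481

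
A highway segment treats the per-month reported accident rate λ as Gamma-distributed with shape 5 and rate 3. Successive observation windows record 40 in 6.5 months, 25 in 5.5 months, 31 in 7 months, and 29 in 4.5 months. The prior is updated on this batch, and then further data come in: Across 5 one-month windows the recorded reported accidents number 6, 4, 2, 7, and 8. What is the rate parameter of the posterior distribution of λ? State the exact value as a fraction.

Total count: 40 + 25 + 31 + 29 = 125.
Total exposure: 6.5 + 5.5 + 7 + 4.5 = 23.5 months.
After the first batch: Gamma(5 + 125, 3 + 23.5) = Gamma(130, 53/2).
Total count: 6 + 4 + 2 + 7 + 8 = 27.
Total exposure: 5 months.
After the second batch: Gamma(130 + 27, 53/2 + 5) = Gamma(157, 63/2).

63/2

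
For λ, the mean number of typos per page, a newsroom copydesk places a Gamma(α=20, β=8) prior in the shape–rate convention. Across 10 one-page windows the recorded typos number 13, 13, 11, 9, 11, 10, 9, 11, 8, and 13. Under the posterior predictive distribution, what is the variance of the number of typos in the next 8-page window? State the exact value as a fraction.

6656/81

Total count: 13 + 13 + 11 + 9 + 11 + 10 + 9 + 11 + 8 + 13 = 108.
Total exposure: 10 pages.
Posterior: α' = 20 + 108 = 128, β' = 8 + 10 = 18.
The posterior predictive for a window of length T is Negative Binomial with variance T·α'·(β'+T)/β'² = 8·128·26/324 = 6656/81.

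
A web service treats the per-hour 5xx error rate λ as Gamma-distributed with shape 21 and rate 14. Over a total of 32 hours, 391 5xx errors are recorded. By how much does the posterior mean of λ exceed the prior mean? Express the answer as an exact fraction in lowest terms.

343/46

Total count 391 over total exposure 32 hours.
By Gamma–Poisson conjugacy, the posterior is Gamma(α + Σx, β + Σt) = Gamma(21 + 391, 14 + 32) = Gamma(412, 46).
Posterior mean = 412/46 = 206/23; prior mean = 21/14 = 3/2. Difference = 206/23 − 3/2 = 343/46.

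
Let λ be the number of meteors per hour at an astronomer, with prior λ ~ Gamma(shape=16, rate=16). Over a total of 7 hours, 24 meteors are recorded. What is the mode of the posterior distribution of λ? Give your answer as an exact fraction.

Total count 24 over total exposure 7 hours.
Conjugate update: add total count to the shape and total exposure to the rate, giving Gamma(40, 23).
Posterior mode = (α'−1)/β' = 39/23.

39/23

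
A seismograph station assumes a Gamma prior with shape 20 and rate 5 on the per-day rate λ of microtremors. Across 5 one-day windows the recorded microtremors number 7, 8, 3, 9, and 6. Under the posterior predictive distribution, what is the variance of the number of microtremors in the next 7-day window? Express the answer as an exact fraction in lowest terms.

6307/100

Total count: 7 + 8 + 3 + 9 + 6 = 33.
Total exposure: 5 days.
The Gamma prior is conjugate for the Poisson rate, so λ | data ~ Gamma(20+33, 5+5) = Gamma(53, 10).
The posterior predictive for a window of length T is Negative Binomial with variance T·α'·(β'+T)/β'² = 7·53·17/100 = 6307/100.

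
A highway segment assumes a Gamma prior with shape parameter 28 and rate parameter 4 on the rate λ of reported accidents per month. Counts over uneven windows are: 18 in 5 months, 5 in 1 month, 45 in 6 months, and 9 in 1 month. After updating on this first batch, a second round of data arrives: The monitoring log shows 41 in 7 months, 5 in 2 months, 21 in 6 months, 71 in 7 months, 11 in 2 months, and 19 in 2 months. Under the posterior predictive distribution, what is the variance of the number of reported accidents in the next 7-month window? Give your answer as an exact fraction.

95550/1849

Total count: 18 + 5 + 45 + 9 = 77.
Total exposure: 5 + 1 + 6 + 1 = 13 months.
After the first batch: Gamma(28 + 77, 4 + 13) = Gamma(105, 17).
Total count: 41 + 5 + 21 + 71 + 11 + 19 = 168.
Total exposure: 7 + 2 + 6 + 7 + 2 + 2 = 26 months.
After the second batch: Gamma(105 + 168, 17 + 26) = Gamma(273, 43).
The posterior predictive for a window of length T is Negative Binomial with variance T·α'·(β'+T)/β'² = 7·273·50/1849 = 95550/1849.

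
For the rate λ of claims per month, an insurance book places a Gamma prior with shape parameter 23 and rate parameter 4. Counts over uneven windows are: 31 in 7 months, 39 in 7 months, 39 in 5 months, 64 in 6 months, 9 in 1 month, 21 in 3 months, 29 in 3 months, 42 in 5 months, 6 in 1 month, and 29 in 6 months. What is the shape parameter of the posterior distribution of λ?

332

Total count: 31 + 39 + 39 + 64 + 9 + 21 + 29 + 42 + 6 + 29 = 309.
Total exposure: 7 + 7 + 5 + 6 + 1 + 3 + 3 + 5 + 1 + 6 = 44 months.
Gamma(α, β) with Poisson data over total exposure Σt gives posterior Gamma(α+Σx, β+Σt) = Gamma(332, 48).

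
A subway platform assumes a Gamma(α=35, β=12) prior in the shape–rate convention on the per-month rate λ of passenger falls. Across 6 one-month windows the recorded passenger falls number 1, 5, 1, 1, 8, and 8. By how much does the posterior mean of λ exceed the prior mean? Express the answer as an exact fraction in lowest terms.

13/36

Total count: 1 + 5 + 1 + 1 + 8 + 8 = 24.
Total exposure: 6 months.
By Gamma–Poisson conjugacy, the posterior is Gamma(α + Σx, β + Σt) = Gamma(35 + 24, 12 + 6) = Gamma(59, 18).
Posterior mean = 59/18 = 59/18; prior mean = 35/12 = 35/12. Difference = 59/18 − 35/12 = 13/36.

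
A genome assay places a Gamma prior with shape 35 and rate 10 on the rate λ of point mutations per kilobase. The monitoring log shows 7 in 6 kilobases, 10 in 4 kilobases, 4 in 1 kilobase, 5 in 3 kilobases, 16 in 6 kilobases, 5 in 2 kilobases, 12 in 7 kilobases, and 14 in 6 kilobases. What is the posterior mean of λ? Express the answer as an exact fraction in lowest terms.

12/5

Total count: 7 + 10 + 4 + 5 + 16 + 5 + 12 + 14 = 73.
Total exposure: 6 + 4 + 1 + 3 + 6 + 2 + 7 + 6 = 35 kilobases.
By Gamma–Poisson conjugacy, the posterior is Gamma(α + Σx, β + Σt) = Gamma(35 + 73, 10 + 35) = Gamma(108, 45).
Posterior mean = α'/β' = 108/45 = 12/5.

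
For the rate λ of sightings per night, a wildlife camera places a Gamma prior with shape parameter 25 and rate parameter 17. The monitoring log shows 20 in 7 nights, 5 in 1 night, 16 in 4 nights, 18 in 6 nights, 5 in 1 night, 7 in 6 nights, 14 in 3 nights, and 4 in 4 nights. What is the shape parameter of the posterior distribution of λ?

Total count: 20 + 5 + 16 + 18 + 5 + 7 + 14 + 4 = 89.
Total exposure: 7 + 1 + 4 + 6 + 1 + 6 + 3 + 4 = 32 nights.
By Gamma–Poisson conjugacy, the posterior is Gamma(α + Σx, β + Σt) = Gamma(25 + 89, 17 + 32) = Gamma(114, 49).

114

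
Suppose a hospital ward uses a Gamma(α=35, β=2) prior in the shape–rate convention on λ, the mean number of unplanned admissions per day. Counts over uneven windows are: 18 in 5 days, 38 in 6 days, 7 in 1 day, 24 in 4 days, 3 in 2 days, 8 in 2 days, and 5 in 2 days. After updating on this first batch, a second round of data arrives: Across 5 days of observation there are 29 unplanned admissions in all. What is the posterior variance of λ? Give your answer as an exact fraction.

167/841

Total count: 18 + 38 + 7 + 24 + 3 + 8 + 5 = 103.
Total exposure: 5 + 6 + 1 + 4 + 2 + 2 + 2 = 22 days.
After the first batch: Gamma(35 + 103, 2 + 22) = Gamma(138, 24).
Total count 29 over total exposure 5 days.
After the second batch: Gamma(138 + 29, 24 + 5) = Gamma(167, 29).
Posterior variance = α'/β'² = 167/841.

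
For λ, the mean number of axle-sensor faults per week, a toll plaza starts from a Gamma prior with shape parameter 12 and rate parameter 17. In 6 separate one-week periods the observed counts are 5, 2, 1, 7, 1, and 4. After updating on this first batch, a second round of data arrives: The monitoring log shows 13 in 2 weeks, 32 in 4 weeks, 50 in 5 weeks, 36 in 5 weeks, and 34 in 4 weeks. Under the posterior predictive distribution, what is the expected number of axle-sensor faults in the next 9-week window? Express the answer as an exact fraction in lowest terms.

1773/43

Total count: 5 + 2 + 1 + 7 + 1 + 4 = 20.
Total exposure: 6 weeks.
After the first batch: Gamma(12 + 20, 17 + 6) = Gamma(32, 23).
Total count: 13 + 32 + 50 + 36 + 34 = 165.
Total exposure: 2 + 4 + 5 + 5 + 4 = 20 weeks.
After the second batch: Gamma(32 + 165, 23 + 20) = Gamma(197, 43).
Predictive mean over a 9-week window = T·E[λ|data] = 9·197/43 = 1773/43.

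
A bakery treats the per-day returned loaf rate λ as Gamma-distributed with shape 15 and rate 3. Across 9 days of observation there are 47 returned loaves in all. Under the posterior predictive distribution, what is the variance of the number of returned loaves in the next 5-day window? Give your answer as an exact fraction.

Total count 47 over total exposure 9 days.
Gamma(α, β) with Poisson data over total exposure Σt gives posterior Gamma(α+Σx, β+Σt) = Gamma(62, 12).
The posterior predictive for a window of length T is Negative Binomial with variance T·α'·(β'+T)/β'² = 5·62·17/144 = 2635/72.

2635/72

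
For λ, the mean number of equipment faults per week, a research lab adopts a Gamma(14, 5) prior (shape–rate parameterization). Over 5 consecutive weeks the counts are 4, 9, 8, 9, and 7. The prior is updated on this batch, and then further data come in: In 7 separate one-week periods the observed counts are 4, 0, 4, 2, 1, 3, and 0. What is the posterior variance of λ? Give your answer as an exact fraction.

Total count: 4 + 9 + 8 + 9 + 7 = 37.
Total exposure: 5 weeks.
After the first batch: Gamma(14 + 37, 5 + 5) = Gamma(51, 10).
Total count: 4 + 0 + 4 + 2 + 1 + 3 + 0 = 14.
Total exposure: 7 weeks.
After the second batch: Gamma(51 + 14, 10 + 7) = Gamma(65, 17).
Posterior variance = α'/β'² = 65/289.

65/289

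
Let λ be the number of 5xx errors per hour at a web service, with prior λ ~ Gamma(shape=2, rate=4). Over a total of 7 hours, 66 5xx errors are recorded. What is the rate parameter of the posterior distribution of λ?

Total count 66 over total exposure 7 hours.
Posterior: α' = 2 + 66 = 68, β' = 4 + 7 = 11.

11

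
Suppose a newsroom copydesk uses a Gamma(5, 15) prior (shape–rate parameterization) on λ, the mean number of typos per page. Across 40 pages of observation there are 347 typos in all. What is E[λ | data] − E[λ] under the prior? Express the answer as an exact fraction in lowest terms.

Total count 347 over total exposure 40 pages.
Posterior: α' = 5 + 347 = 352, β' = 15 + 40 = 55.
Posterior mean = 352/55 = 32/5; prior mean = 5/15 = 1/3. Difference = 32/5 − 1/3 = 91/15.

91/15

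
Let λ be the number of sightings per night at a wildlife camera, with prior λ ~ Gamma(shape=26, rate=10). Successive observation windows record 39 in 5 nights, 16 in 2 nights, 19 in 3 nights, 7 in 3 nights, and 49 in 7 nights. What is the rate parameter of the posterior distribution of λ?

30

Total count: 39 + 16 + 19 + 7 + 49 = 130.
Total exposure: 5 + 2 + 3 + 3 + 7 = 20 nights.
Posterior: α' = 26 + 130 = 156, β' = 10 + 20 = 30.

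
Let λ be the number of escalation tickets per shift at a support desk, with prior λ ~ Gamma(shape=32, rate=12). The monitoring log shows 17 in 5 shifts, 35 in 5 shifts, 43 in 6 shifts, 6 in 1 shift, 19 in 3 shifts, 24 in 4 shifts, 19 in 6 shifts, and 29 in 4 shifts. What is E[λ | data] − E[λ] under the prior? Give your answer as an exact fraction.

Total count: 17 + 35 + 43 + 6 + 19 + 24 + 19 + 29 = 192.
Total exposure: 5 + 5 + 6 + 1 + 3 + 4 + 6 + 4 = 34 shifts.
The Gamma prior is conjugate for the Poisson rate, so λ | data ~ Gamma(32+192, 12+34) = Gamma(224, 46).
Posterior mean = 224/46 = 112/23; prior mean = 32/12 = 8/3. Difference = 112/23 − 8/3 = 152/69.

152/69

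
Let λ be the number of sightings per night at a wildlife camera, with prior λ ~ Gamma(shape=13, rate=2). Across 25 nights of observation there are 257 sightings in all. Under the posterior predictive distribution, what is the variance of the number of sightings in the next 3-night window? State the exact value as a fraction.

Total count 257 over total exposure 25 nights.
Gamma(α, β) with Poisson data over total exposure Σt gives posterior Gamma(α+Σx, β+Σt) = Gamma(270, 27).
The posterior predictive for a window of length T is Negative Binomial with variance T·α'·(β'+T)/β'² = 3·270·30/729 = 100/3.

100/3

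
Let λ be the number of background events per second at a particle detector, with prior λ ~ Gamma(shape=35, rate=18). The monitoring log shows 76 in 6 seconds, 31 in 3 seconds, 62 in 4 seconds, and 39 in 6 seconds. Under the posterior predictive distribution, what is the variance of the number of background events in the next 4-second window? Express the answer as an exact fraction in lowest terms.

39852/1369

Total count: 76 + 31 + 62 + 39 = 208.
Total exposure: 6 + 3 + 4 + 6 = 19 seconds.
Posterior: α' = 35 + 208 = 243, β' = 18 + 19 = 37.
The posterior predictive for a window of length T is Negative Binomial with variance T·α'·(β'+T)/β'² = 4·243·41/1369 = 39852/1369.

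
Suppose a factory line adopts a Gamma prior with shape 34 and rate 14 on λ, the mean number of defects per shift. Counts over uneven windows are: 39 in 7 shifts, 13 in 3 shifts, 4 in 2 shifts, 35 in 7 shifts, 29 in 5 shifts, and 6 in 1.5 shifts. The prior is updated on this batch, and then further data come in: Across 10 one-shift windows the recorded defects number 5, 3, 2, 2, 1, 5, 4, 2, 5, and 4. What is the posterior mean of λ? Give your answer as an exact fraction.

386/99

Total count: 39 + 13 + 4 + 35 + 29 + 6 = 126.
Total exposure: 7 + 3 + 2 + 7 + 5 + 1.5 = 25.5 shifts.
After the first batch: Gamma(34 + 126, 14 + 25.5) = Gamma(160, 79/2).
Total count: 5 + 3 + 2 + 2 + 1 + 5 + 4 + 2 + 5 + 4 = 33.
Total exposure: 10 shifts.
After the second batch: Gamma(160 + 33, 79/2 + 10) = Gamma(193, 99/2).
Posterior mean = α'/β' = 193/(99/2) = 386/99.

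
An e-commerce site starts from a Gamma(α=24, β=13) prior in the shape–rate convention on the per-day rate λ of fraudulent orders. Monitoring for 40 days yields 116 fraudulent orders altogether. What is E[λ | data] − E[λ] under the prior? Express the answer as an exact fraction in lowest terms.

Total count 116 over total exposure 40 days.
Posterior: α' = 24 + 116 = 140, β' = 13 + 40 = 53.
Posterior mean = 140/53 = 140/53; prior mean = 24/13 = 24/13. Difference = 140/53 − 24/13 = 548/689.

548/689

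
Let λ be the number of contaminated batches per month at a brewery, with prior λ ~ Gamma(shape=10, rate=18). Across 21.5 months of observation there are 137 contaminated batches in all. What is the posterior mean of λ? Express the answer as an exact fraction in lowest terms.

294/79

Total count 137 over total exposure 21.5 months.
Gamma(α, β) with Poisson data over total exposure Σt gives posterior Gamma(α+Σx, β+Σt) = Gamma(147, 79/2).
Posterior mean = α'/β' = 147/(79/2) = 294/79.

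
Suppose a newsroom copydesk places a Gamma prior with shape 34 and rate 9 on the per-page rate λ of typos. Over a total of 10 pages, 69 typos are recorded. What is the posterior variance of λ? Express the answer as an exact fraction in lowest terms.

103/361

Total count 69 over total exposure 10 pages.
Conjugate update: add total count to the shape and total exposure to the rate, giving Gamma(103, 19).
Posterior variance = α'/β'² = 103/361.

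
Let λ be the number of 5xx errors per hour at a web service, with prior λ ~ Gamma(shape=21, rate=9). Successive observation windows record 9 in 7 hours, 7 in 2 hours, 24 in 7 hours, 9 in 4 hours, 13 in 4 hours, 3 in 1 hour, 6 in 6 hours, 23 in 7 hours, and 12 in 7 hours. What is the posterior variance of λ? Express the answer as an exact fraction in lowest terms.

Total count: 9 + 7 + 24 + 9 + 13 + 3 + 6 + 23 + 12 = 106.
Total exposure: 7 + 2 + 7 + 4 + 4 + 1 + 6 + 7 + 7 = 45 hours.
By Gamma–Poisson conjugacy, the posterior is Gamma(α + Σx, β + Σt) = Gamma(21 + 106, 9 + 45) = Gamma(127, 54).
Posterior variance = α'/β'² = 127/2916.

127/2916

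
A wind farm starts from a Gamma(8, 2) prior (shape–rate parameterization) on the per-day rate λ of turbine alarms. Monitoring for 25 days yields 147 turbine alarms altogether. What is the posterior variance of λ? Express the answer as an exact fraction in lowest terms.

155/729

Total count 147 over total exposure 25 days.
Conjugate update: add total count to the shape and total exposure to the rate, giving Gamma(155, 27).
Posterior variance = α'/β'² = 155/729.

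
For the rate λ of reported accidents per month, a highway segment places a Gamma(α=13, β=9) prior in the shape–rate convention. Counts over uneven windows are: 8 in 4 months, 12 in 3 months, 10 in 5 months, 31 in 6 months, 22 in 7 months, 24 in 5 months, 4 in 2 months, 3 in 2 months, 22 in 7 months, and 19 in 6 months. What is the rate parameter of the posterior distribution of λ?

Total count: 8 + 12 + 10 + 31 + 22 + 24 + 4 + 3 + 22 + 19 = 155.
Total exposure: 4 + 3 + 5 + 6 + 7 + 5 + 2 + 2 + 7 + 6 = 47 months.
Posterior: α' = 13 + 155 = 168, β' = 9 + 47 = 56.

56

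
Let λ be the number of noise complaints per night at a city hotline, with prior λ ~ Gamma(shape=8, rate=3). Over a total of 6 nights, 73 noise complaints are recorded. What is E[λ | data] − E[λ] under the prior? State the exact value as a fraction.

19/3

Total count 73 over total exposure 6 nights.
By Gamma–Poisson conjugacy, the posterior is Gamma(α + Σx, β + Σt) = Gamma(8 + 73, 3 + 6) = Gamma(81, 9).
Posterior mean = 81/9 = 9; prior mean = 8/3 = 8/3. Difference = 9 − 8/3 = 19/3.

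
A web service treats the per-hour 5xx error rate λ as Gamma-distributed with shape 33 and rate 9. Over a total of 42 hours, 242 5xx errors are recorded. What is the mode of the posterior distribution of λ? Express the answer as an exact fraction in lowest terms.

Total count 242 over total exposure 42 hours.
Posterior: α' = 33 + 242 = 275, β' = 9 + 42 = 51.
Posterior mode = (α'−1)/β' = 274/51.

274/51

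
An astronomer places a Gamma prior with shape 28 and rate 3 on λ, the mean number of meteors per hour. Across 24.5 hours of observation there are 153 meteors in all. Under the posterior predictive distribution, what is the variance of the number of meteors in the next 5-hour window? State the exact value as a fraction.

4706/121

Total count 153 over total exposure 24.5 hours.
Conjugate update: add total count to the shape and total exposure to the rate, giving Gamma(181, 55/2).
The posterior predictive for a window of length T is Negative Binomial with variance T·α'·(β'+T)/β'² = 5·181·(65/2)/(3025/4) = 4706/121.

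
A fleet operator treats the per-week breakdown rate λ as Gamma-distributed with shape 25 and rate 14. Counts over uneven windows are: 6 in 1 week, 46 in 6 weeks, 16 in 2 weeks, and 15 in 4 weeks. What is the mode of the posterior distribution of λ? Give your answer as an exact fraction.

Total count: 6 + 46 + 16 + 15 = 83.
Total exposure: 1 + 6 + 2 + 4 = 13 weeks.
Posterior: α' = 25 + 83 = 108, β' = 14 + 13 = 27.
Posterior mode = (α'−1)/β' = 107/27.

107/27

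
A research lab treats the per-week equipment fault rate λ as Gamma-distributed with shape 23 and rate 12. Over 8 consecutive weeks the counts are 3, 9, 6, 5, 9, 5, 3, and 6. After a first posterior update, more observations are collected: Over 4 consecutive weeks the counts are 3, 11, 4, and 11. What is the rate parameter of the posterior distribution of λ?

Total count: 3 + 9 + 6 + 5 + 9 + 5 + 3 + 6 = 46.
Total exposure: 8 weeks.
After the first batch: Gamma(23 + 46, 12 + 8) = Gamma(69, 20).
Total count: 3 + 11 + 4 + 11 = 29.
Total exposure: 4 weeks.
After the second batch: Gamma(69 + 29, 20 + 4) = Gamma(98, 24).

24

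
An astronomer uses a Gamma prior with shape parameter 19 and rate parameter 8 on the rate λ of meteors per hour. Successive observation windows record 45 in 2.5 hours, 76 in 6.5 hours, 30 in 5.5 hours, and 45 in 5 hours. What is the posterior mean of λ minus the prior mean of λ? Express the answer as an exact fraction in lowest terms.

Total count: 45 + 76 + 30 + 45 = 196.
Total exposure: 2.5 + 6.5 + 5.5 + 5 = 19.5 hours.
Gamma(α, β) with Poisson data over total exposure Σt gives posterior Gamma(α+Σx, β+Σt) = Gamma(215, 55/2).
Posterior mean = 215/(55/2) = 86/11; prior mean = 19/8 = 19/8. Difference = 86/11 − 19/8 = 479/88.

479/88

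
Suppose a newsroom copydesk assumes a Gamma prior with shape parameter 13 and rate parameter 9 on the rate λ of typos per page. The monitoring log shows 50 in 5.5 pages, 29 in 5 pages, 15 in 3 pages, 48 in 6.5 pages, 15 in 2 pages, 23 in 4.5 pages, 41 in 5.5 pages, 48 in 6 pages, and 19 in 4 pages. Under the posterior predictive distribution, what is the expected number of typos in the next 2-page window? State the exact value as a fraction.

Total count: 50 + 29 + 15 + 48 + 15 + 23 + 41 + 48 + 19 = 288.
Total exposure: 5.5 + 5 + 3 + 6.5 + 2 + 4.5 + 5.5 + 6 + 4 = 42 pages.
The Gamma prior is conjugate for the Poisson rate, so λ | data ~ Gamma(13+288, 9+42) = Gamma(301, 51).
Predictive mean over a 2-page window = T·E[λ|data] = 2·301/51 = 602/51.

602/51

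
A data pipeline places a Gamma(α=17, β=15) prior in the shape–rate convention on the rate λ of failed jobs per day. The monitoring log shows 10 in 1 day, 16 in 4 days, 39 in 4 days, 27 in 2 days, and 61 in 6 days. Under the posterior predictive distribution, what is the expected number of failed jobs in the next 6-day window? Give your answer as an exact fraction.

Total count: 10 + 16 + 39 + 27 + 61 = 153.
Total exposure: 1 + 4 + 4 + 2 + 6 = 17 days.
The Gamma prior is conjugate for the Poisson rate, so λ | data ~ Gamma(17+153, 15+17) = Gamma(170, 32).
Predictive mean over a 6-day window = T·E[λ|data] = 6·170/32 = 255/8.

255/8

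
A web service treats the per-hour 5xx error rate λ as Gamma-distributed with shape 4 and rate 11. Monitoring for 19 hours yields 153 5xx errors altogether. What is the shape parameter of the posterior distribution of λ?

Total count 153 over total exposure 19 hours.
By Gamma–Poisson conjugacy, the posterior is Gamma(α + Σx, β + Σt) = Gamma(4 + 153, 11 + 19) = Gamma(157, 30).

157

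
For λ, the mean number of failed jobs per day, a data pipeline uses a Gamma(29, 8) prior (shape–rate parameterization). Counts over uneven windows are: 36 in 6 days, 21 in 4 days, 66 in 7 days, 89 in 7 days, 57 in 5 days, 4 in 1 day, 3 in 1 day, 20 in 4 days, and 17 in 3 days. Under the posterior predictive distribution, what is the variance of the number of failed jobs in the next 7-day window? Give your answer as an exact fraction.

Total count: 36 + 21 + 66 + 89 + 57 + 4 + 3 + 20 + 17 = 313.
Total exposure: 6 + 4 + 7 + 7 + 5 + 1 + 1 + 4 + 3 = 38 days.
Conjugate update: add total count to the shape and total exposure to the rate, giving Gamma(342, 46).
The posterior predictive for a window of length T is Negative Binomial with variance T·α'·(β'+T)/β'² = 7·342·53/2116 = 63441/1058.

63441/1058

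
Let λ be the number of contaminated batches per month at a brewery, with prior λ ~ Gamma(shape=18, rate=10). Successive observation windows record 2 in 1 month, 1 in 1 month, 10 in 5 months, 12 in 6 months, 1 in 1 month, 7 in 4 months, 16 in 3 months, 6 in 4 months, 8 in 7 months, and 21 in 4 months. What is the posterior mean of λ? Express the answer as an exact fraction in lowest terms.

51/23

Total count: 2 + 1 + 10 + 12 + 1 + 7 + 16 + 6 + 8 + 21 = 84.
Total exposure: 1 + 1 + 5 + 6 + 1 + 4 + 3 + 4 + 7 + 4 = 36 months.
By Gamma–Poisson conjugacy, the posterior is Gamma(α + Σx, β + Σt) = Gamma(18 + 84, 10 + 36) = Gamma(102, 46).
Posterior mean = α'/β' = 102/46 = 51/23.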